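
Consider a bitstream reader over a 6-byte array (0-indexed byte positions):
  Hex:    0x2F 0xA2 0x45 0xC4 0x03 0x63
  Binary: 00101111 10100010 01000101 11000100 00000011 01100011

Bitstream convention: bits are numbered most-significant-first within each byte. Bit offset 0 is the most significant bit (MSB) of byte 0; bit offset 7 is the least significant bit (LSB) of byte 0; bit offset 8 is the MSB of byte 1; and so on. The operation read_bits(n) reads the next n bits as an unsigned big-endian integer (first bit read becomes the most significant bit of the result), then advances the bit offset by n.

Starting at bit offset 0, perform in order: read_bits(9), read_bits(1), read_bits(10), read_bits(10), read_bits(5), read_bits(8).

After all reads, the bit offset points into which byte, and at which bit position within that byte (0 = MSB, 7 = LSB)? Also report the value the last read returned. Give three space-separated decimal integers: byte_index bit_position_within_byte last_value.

Read 1: bits[0:9] width=9 -> value=95 (bin 001011111); offset now 9 = byte 1 bit 1; 39 bits remain
Read 2: bits[9:10] width=1 -> value=0 (bin 0); offset now 10 = byte 1 bit 2; 38 bits remain
Read 3: bits[10:20] width=10 -> value=548 (bin 1000100100); offset now 20 = byte 2 bit 4; 28 bits remain
Read 4: bits[20:30] width=10 -> value=369 (bin 0101110001); offset now 30 = byte 3 bit 6; 18 bits remain
Read 5: bits[30:35] width=5 -> value=0 (bin 00000); offset now 35 = byte 4 bit 3; 13 bits remain
Read 6: bits[35:43] width=8 -> value=27 (bin 00011011); offset now 43 = byte 5 bit 3; 5 bits remain

Answer: 5 3 27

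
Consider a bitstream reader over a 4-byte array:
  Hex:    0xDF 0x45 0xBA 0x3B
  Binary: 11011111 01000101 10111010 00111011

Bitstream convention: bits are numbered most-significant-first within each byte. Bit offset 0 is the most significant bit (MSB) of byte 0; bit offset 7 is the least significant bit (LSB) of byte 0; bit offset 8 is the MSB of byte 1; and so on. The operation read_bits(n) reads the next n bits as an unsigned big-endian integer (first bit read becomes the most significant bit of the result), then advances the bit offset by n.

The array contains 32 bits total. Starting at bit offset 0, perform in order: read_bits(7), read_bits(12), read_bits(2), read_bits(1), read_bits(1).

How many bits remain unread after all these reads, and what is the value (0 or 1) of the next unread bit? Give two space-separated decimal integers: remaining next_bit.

Read 1: bits[0:7] width=7 -> value=111 (bin 1101111); offset now 7 = byte 0 bit 7; 25 bits remain
Read 2: bits[7:19] width=12 -> value=2605 (bin 101000101101); offset now 19 = byte 2 bit 3; 13 bits remain
Read 3: bits[19:21] width=2 -> value=3 (bin 11); offset now 21 = byte 2 bit 5; 11 bits remain
Read 4: bits[21:22] width=1 -> value=0 (bin 0); offset now 22 = byte 2 bit 6; 10 bits remain
Read 5: bits[22:23] width=1 -> value=1 (bin 1); offset now 23 = byte 2 bit 7; 9 bits remain

Answer: 9 0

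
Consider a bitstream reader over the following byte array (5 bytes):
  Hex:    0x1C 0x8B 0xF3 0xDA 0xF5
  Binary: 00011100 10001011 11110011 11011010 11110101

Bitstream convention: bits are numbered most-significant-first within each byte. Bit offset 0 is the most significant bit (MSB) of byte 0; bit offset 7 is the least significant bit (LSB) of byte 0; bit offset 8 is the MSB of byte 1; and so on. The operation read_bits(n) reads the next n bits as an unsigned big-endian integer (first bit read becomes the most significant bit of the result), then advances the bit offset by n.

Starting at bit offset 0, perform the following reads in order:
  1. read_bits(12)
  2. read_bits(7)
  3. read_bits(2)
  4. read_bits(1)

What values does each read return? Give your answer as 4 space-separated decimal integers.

Read 1: bits[0:12] width=12 -> value=456 (bin 000111001000); offset now 12 = byte 1 bit 4; 28 bits remain
Read 2: bits[12:19] width=7 -> value=95 (bin 1011111); offset now 19 = byte 2 bit 3; 21 bits remain
Read 3: bits[19:21] width=2 -> value=2 (bin 10); offset now 21 = byte 2 bit 5; 19 bits remain
Read 4: bits[21:22] width=1 -> value=0 (bin 0); offset now 22 = byte 2 bit 6; 18 bits remain

Answer: 456 95 2 0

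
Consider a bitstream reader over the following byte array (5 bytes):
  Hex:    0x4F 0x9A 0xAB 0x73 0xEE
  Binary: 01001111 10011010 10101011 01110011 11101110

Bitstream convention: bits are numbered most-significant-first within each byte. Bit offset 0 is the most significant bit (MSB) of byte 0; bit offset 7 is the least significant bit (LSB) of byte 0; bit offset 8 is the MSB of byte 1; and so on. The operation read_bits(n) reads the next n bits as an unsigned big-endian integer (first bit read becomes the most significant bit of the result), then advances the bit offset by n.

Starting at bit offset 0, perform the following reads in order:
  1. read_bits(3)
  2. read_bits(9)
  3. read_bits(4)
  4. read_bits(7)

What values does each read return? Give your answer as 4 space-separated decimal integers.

Read 1: bits[0:3] width=3 -> value=2 (bin 010); offset now 3 = byte 0 bit 3; 37 bits remain
Read 2: bits[3:12] width=9 -> value=249 (bin 011111001); offset now 12 = byte 1 bit 4; 28 bits remain
Read 3: bits[12:16] width=4 -> value=10 (bin 1010); offset now 16 = byte 2 bit 0; 24 bits remain
Read 4: bits[16:23] width=7 -> value=85 (bin 1010101); offset now 23 = byte 2 bit 7; 17 bits remain

Answer: 2 249 10 85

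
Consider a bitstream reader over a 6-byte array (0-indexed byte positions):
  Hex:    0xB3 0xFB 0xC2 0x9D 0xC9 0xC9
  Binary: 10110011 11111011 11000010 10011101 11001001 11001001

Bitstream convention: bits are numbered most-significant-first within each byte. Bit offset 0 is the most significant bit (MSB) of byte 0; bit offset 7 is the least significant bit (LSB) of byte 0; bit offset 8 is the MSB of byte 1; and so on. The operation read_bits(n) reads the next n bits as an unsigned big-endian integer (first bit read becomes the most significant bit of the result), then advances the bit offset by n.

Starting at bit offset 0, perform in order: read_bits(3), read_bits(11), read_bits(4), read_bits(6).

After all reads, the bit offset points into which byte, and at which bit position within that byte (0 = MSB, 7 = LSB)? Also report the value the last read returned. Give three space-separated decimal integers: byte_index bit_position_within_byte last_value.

Answer: 3 0 2

Derivation:
Read 1: bits[0:3] width=3 -> value=5 (bin 101); offset now 3 = byte 0 bit 3; 45 bits remain
Read 2: bits[3:14] width=11 -> value=1278 (bin 10011111110); offset now 14 = byte 1 bit 6; 34 bits remain
Read 3: bits[14:18] width=4 -> value=15 (bin 1111); offset now 18 = byte 2 bit 2; 30 bits remain
Read 4: bits[18:24] width=6 -> value=2 (bin 000010); offset now 24 = byte 3 bit 0; 24 bits remain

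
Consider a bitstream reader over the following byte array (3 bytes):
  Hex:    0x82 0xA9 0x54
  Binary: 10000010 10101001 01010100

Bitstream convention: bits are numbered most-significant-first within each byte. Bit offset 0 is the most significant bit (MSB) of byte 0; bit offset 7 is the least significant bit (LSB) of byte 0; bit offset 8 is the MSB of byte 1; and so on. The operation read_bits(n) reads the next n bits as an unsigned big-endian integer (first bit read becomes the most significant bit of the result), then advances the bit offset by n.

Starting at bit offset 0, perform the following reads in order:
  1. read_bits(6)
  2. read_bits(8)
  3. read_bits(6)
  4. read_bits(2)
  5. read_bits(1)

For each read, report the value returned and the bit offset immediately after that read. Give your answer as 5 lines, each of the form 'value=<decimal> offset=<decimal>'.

Answer: value=32 offset=6
value=170 offset=14
value=21 offset=20
value=1 offset=22
value=0 offset=23

Derivation:
Read 1: bits[0:6] width=6 -> value=32 (bin 100000); offset now 6 = byte 0 bit 6; 18 bits remain
Read 2: bits[6:14] width=8 -> value=170 (bin 10101010); offset now 14 = byte 1 bit 6; 10 bits remain
Read 3: bits[14:20] width=6 -> value=21 (bin 010101); offset now 20 = byte 2 bit 4; 4 bits remain
Read 4: bits[20:22] width=2 -> value=1 (bin 01); offset now 22 = byte 2 bit 6; 2 bits remain
Read 5: bits[22:23] width=1 -> value=0 (bin 0); offset now 23 = byte 2 bit 7; 1 bits remain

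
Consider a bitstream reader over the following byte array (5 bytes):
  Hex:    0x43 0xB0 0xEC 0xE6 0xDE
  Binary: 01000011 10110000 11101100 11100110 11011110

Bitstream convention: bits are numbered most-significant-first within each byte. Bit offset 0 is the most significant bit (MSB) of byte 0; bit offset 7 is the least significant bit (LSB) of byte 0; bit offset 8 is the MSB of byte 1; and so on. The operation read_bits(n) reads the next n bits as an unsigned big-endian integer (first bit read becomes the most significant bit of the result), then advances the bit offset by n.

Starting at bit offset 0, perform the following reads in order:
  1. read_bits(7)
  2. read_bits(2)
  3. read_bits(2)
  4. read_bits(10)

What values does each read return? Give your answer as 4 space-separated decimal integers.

Answer: 33 3 1 541

Derivation:
Read 1: bits[0:7] width=7 -> value=33 (bin 0100001); offset now 7 = byte 0 bit 7; 33 bits remain
Read 2: bits[7:9] width=2 -> value=3 (bin 11); offset now 9 = byte 1 bit 1; 31 bits remain
Read 3: bits[9:11] width=2 -> value=1 (bin 01); offset now 11 = byte 1 bit 3; 29 bits remain
Read 4: bits[11:21] width=10 -> value=541 (bin 1000011101); offset now 21 = byte 2 bit 5; 19 bits remain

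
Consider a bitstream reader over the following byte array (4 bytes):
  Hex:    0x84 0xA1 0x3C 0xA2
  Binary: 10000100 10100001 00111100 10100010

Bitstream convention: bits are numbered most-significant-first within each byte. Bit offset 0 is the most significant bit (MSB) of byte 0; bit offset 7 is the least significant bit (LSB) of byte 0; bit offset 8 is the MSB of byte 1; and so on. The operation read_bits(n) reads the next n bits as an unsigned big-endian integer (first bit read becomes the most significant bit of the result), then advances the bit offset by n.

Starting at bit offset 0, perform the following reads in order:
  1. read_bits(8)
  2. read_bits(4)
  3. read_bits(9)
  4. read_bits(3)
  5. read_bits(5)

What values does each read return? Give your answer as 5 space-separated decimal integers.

Read 1: bits[0:8] width=8 -> value=132 (bin 10000100); offset now 8 = byte 1 bit 0; 24 bits remain
Read 2: bits[8:12] width=4 -> value=10 (bin 1010); offset now 12 = byte 1 bit 4; 20 bits remain
Read 3: bits[12:21] width=9 -> value=39 (bin 000100111); offset now 21 = byte 2 bit 5; 11 bits remain
Read 4: bits[21:24] width=3 -> value=4 (bin 100); offset now 24 = byte 3 bit 0; 8 bits remain
Read 5: bits[24:29] width=5 -> value=20 (bin 10100); offset now 29 = byte 3 bit 5; 3 bits remain

Answer: 132 10 39 4 20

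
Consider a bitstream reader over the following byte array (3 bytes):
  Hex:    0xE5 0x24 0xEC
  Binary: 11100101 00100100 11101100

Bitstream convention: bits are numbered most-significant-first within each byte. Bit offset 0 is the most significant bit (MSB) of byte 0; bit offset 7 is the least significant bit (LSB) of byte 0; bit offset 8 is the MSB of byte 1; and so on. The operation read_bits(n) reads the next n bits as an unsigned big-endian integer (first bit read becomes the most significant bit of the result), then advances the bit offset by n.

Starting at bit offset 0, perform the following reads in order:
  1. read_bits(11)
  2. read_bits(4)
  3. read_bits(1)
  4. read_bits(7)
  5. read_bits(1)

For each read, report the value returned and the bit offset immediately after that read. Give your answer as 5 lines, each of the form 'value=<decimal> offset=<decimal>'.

Read 1: bits[0:11] width=11 -> value=1833 (bin 11100101001); offset now 11 = byte 1 bit 3; 13 bits remain
Read 2: bits[11:15] width=4 -> value=2 (bin 0010); offset now 15 = byte 1 bit 7; 9 bits remain
Read 3: bits[15:16] width=1 -> value=0 (bin 0); offset now 16 = byte 2 bit 0; 8 bits remain
Read 4: bits[16:23] width=7 -> value=118 (bin 1110110); offset now 23 = byte 2 bit 7; 1 bits remain
Read 5: bits[23:24] width=1 -> value=0 (bin 0); offset now 24 = byte 3 bit 0; 0 bits remain

Answer: value=1833 offset=11
value=2 offset=15
value=0 offset=16
value=118 offset=23
value=0 offset=24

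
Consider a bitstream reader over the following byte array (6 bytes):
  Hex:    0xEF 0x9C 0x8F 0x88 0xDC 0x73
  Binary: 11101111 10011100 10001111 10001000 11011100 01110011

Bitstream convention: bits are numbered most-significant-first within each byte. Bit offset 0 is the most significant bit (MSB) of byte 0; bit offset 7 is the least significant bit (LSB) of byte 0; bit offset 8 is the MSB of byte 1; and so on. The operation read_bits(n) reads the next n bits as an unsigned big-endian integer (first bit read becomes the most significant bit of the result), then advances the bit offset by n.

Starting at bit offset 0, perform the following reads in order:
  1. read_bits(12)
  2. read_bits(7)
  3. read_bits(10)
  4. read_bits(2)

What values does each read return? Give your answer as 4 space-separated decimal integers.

Read 1: bits[0:12] width=12 -> value=3833 (bin 111011111001); offset now 12 = byte 1 bit 4; 36 bits remain
Read 2: bits[12:19] width=7 -> value=100 (bin 1100100); offset now 19 = byte 2 bit 3; 29 bits remain
Read 3: bits[19:29] width=10 -> value=497 (bin 0111110001); offset now 29 = byte 3 bit 5; 19 bits remain
Read 4: bits[29:31] width=2 -> value=0 (bin 00); offset now 31 = byte 3 bit 7; 17 bits remain

Answer: 3833 100 497 0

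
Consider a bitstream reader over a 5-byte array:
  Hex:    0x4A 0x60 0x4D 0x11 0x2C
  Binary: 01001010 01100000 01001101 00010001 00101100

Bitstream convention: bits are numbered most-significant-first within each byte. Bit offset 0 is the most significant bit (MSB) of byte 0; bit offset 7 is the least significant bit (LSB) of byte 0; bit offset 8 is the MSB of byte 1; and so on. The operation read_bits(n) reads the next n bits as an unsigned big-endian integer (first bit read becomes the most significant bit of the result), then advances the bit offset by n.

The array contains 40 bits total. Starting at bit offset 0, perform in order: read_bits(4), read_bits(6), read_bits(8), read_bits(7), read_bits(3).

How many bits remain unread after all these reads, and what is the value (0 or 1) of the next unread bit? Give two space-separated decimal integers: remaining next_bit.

Answer: 12 0

Derivation:
Read 1: bits[0:4] width=4 -> value=4 (bin 0100); offset now 4 = byte 0 bit 4; 36 bits remain
Read 2: bits[4:10] width=6 -> value=41 (bin 101001); offset now 10 = byte 1 bit 2; 30 bits remain
Read 3: bits[10:18] width=8 -> value=129 (bin 10000001); offset now 18 = byte 2 bit 2; 22 bits remain
Read 4: bits[18:25] width=7 -> value=26 (bin 0011010); offset now 25 = byte 3 bit 1; 15 bits remain
Read 5: bits[25:28] width=3 -> value=1 (bin 001); offset now 28 = byte 3 bit 4; 12 bits remain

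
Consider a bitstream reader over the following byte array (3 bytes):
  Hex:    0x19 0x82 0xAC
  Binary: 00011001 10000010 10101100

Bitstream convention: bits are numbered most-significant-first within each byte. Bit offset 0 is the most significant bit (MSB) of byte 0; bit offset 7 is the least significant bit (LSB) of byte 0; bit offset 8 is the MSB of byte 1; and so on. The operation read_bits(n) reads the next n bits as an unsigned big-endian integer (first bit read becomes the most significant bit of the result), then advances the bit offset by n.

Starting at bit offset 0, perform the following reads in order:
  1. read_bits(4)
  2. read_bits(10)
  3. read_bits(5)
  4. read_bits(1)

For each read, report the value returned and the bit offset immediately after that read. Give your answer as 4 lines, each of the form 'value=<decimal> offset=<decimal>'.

Read 1: bits[0:4] width=4 -> value=1 (bin 0001); offset now 4 = byte 0 bit 4; 20 bits remain
Read 2: bits[4:14] width=10 -> value=608 (bin 1001100000); offset now 14 = byte 1 bit 6; 10 bits remain
Read 3: bits[14:19] width=5 -> value=21 (bin 10101); offset now 19 = byte 2 bit 3; 5 bits remain
Read 4: bits[19:20] width=1 -> value=0 (bin 0); offset now 20 = byte 2 bit 4; 4 bits remain

Answer: value=1 offset=4
value=608 offset=14
value=21 offset=19
value=0 offset=20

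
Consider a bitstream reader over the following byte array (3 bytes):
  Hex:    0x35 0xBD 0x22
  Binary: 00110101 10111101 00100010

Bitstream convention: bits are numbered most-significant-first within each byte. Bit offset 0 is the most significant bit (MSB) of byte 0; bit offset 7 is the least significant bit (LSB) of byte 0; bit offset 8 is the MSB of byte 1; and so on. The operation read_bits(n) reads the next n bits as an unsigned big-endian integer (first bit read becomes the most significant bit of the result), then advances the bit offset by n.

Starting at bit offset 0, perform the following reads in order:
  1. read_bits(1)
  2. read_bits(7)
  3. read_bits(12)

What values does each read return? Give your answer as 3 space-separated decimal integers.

Read 1: bits[0:1] width=1 -> value=0 (bin 0); offset now 1 = byte 0 bit 1; 23 bits remain
Read 2: bits[1:8] width=7 -> value=53 (bin 0110101); offset now 8 = byte 1 bit 0; 16 bits remain
Read 3: bits[8:20] width=12 -> value=3026 (bin 101111010010); offset now 20 = byte 2 bit 4; 4 bits remain

Answer: 0 53 3026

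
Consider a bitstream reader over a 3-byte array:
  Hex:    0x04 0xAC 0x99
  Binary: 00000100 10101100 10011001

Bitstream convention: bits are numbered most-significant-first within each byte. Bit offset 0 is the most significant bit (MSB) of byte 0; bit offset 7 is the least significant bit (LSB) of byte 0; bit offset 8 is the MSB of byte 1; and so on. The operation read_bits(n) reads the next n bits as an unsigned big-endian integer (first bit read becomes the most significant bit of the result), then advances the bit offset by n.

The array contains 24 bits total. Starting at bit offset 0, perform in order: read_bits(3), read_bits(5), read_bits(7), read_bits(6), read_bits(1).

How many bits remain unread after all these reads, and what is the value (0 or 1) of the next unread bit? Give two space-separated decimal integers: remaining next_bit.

Answer: 2 0

Derivation:
Read 1: bits[0:3] width=3 -> value=0 (bin 000); offset now 3 = byte 0 bit 3; 21 bits remain
Read 2: bits[3:8] width=5 -> value=4 (bin 00100); offset now 8 = byte 1 bit 0; 16 bits remain
Read 3: bits[8:15] width=7 -> value=86 (bin 1010110); offset now 15 = byte 1 bit 7; 9 bits remain
Read 4: bits[15:21] width=6 -> value=19 (bin 010011); offset now 21 = byte 2 bit 5; 3 bits remain
Read 5: bits[21:22] width=1 -> value=0 (bin 0); offset now 22 = byte 2 bit 6; 2 bits remain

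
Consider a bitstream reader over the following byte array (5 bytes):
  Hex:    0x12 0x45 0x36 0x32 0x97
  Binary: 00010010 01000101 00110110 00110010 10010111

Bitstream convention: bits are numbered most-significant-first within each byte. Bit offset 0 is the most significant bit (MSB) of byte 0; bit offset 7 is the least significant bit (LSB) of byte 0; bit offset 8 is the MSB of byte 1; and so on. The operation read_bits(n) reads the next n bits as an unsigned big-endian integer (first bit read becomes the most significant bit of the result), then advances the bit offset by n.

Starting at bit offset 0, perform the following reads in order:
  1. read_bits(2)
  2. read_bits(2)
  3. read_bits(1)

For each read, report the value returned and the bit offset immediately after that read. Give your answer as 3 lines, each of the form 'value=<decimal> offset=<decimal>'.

Answer: value=0 offset=2
value=1 offset=4
value=0 offset=5

Derivation:
Read 1: bits[0:2] width=2 -> value=0 (bin 00); offset now 2 = byte 0 bit 2; 38 bits remain
Read 2: bits[2:4] width=2 -> value=1 (bin 01); offset now 4 = byte 0 bit 4; 36 bits remain
Read 3: bits[4:5] width=1 -> value=0 (bin 0); offset now 5 = byte 0 bit 5; 35 bits remain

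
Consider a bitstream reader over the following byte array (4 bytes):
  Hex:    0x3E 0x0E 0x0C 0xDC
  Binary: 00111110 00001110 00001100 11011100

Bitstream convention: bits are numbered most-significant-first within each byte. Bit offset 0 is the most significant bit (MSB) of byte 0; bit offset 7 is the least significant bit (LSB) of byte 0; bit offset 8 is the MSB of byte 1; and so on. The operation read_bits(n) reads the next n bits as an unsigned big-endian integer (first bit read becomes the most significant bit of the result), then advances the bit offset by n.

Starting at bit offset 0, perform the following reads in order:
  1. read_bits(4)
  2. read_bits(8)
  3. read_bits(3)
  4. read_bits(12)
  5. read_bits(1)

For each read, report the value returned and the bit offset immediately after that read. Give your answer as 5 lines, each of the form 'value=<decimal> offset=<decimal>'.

Answer: value=3 offset=4
value=224 offset=12
value=7 offset=15
value=102 offset=27
value=1 offset=28

Derivation:
Read 1: bits[0:4] width=4 -> value=3 (bin 0011); offset now 4 = byte 0 bit 4; 28 bits remain
Read 2: bits[4:12] width=8 -> value=224 (bin 11100000); offset now 12 = byte 1 bit 4; 20 bits remain
Read 3: bits[12:15] width=3 -> value=7 (bin 111); offset now 15 = byte 1 bit 7; 17 bits remain
Read 4: bits[15:27] width=12 -> value=102 (bin 000001100110); offset now 27 = byte 3 bit 3; 5 bits remain
Read 5: bits[27:28] width=1 -> value=1 (bin 1); offset now 28 = byte 3 bit 4; 4 bits remain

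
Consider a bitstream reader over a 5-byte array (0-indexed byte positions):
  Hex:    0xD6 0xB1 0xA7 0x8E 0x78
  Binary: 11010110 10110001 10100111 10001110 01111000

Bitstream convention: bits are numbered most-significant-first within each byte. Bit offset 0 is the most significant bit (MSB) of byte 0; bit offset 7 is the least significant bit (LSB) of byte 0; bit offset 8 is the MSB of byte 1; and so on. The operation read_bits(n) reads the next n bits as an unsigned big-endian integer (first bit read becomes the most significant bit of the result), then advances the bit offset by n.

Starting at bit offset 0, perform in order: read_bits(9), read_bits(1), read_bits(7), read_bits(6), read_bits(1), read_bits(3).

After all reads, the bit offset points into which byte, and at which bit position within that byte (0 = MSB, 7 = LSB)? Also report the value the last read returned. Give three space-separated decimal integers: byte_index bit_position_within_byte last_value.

Answer: 3 3 4

Derivation:
Read 1: bits[0:9] width=9 -> value=429 (bin 110101101); offset now 9 = byte 1 bit 1; 31 bits remain
Read 2: bits[9:10] width=1 -> value=0 (bin 0); offset now 10 = byte 1 bit 2; 30 bits remain
Read 3: bits[10:17] width=7 -> value=99 (bin 1100011); offset now 17 = byte 2 bit 1; 23 bits remain
Read 4: bits[17:23] width=6 -> value=19 (bin 010011); offset now 23 = byte 2 bit 7; 17 bits remain
Read 5: bits[23:24] width=1 -> value=1 (bin 1); offset now 24 = byte 3 bit 0; 16 bits remain
Read 6: bits[24:27] width=3 -> value=4 (bin 100); offset now 27 = byte 3 bit 3; 13 bits remain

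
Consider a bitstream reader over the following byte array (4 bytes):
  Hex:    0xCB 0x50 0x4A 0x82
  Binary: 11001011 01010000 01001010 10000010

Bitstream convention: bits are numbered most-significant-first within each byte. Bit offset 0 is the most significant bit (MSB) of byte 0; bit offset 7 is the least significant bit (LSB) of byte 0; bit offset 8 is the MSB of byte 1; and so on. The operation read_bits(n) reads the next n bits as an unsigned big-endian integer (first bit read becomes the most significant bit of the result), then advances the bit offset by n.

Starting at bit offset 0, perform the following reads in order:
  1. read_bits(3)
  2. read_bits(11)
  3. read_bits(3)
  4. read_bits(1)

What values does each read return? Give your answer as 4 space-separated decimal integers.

Read 1: bits[0:3] width=3 -> value=6 (bin 110); offset now 3 = byte 0 bit 3; 29 bits remain
Read 2: bits[3:14] width=11 -> value=724 (bin 01011010100); offset now 14 = byte 1 bit 6; 18 bits remain
Read 3: bits[14:17] width=3 -> value=0 (bin 000); offset now 17 = byte 2 bit 1; 15 bits remain
Read 4: bits[17:18] width=1 -> value=1 (bin 1); offset now 18 = byte 2 bit 2; 14 bits remain

Answer: 6 724 0 1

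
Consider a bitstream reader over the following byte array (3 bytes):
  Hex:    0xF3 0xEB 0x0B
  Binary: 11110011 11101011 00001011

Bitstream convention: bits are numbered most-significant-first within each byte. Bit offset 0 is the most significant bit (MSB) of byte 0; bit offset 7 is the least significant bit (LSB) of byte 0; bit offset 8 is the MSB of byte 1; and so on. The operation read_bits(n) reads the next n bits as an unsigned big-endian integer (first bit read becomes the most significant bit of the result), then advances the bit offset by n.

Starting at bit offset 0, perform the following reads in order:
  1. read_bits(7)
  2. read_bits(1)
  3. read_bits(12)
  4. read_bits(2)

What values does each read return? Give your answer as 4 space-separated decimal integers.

Answer: 121 1 3760 2

Derivation:
Read 1: bits[0:7] width=7 -> value=121 (bin 1111001); offset now 7 = byte 0 bit 7; 17 bits remain
Read 2: bits[7:8] width=1 -> value=1 (bin 1); offset now 8 = byte 1 bit 0; 16 bits remain
Read 3: bits[8:20] width=12 -> value=3760 (bin 111010110000); offset now 20 = byte 2 bit 4; 4 bits remain
Read 4: bits[20:22] width=2 -> value=2 (bin 10); offset now 22 = byte 2 bit 6; 2 bits remain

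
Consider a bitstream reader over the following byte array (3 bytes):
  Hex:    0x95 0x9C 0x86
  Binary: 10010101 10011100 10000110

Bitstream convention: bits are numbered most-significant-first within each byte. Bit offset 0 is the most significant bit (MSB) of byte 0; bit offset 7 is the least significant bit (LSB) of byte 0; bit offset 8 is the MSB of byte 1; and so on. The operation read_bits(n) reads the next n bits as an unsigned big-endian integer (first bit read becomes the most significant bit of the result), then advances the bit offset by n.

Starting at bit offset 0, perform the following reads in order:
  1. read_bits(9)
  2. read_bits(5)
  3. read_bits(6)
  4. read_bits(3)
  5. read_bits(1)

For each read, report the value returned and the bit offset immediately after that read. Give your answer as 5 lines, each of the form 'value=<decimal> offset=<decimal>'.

Answer: value=299 offset=9
value=7 offset=14
value=8 offset=20
value=3 offset=23
value=0 offset=24

Derivation:
Read 1: bits[0:9] width=9 -> value=299 (bin 100101011); offset now 9 = byte 1 bit 1; 15 bits remain
Read 2: bits[9:14] width=5 -> value=7 (bin 00111); offset now 14 = byte 1 bit 6; 10 bits remain
Read 3: bits[14:20] width=6 -> value=8 (bin 001000); offset now 20 = byte 2 bit 4; 4 bits remain
Read 4: bits[20:23] width=3 -> value=3 (bin 011); offset now 23 = byte 2 bit 7; 1 bits remain
Read 5: bits[23:24] width=1 -> value=0 (bin 0); offset now 24 = byte 3 bit 0; 0 bits remain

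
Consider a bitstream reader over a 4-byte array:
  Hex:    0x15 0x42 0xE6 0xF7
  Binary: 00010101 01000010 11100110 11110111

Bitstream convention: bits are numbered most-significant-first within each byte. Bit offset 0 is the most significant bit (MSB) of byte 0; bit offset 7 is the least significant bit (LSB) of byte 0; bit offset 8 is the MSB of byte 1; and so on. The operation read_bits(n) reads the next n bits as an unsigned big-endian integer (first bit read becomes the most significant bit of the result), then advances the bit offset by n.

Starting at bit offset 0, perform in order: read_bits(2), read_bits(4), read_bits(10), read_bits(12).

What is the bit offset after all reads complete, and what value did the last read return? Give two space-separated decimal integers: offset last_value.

Read 1: bits[0:2] width=2 -> value=0 (bin 00); offset now 2 = byte 0 bit 2; 30 bits remain
Read 2: bits[2:6] width=4 -> value=5 (bin 0101); offset now 6 = byte 0 bit 6; 26 bits remain
Read 3: bits[6:16] width=10 -> value=322 (bin 0101000010); offset now 16 = byte 2 bit 0; 16 bits remain
Read 4: bits[16:28] width=12 -> value=3695 (bin 111001101111); offset now 28 = byte 3 bit 4; 4 bits remain

Answer: 28 3695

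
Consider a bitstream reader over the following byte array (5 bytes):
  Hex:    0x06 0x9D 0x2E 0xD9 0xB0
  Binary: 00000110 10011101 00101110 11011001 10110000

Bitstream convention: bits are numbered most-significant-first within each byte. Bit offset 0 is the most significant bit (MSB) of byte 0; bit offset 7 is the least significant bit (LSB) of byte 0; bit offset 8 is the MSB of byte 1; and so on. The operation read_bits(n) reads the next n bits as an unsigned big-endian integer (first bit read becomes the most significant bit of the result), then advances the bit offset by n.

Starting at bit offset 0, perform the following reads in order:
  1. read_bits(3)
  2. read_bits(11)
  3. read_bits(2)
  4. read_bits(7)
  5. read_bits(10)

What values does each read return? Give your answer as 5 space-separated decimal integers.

Read 1: bits[0:3] width=3 -> value=0 (bin 000); offset now 3 = byte 0 bit 3; 37 bits remain
Read 2: bits[3:14] width=11 -> value=423 (bin 00110100111); offset now 14 = byte 1 bit 6; 26 bits remain
Read 3: bits[14:16] width=2 -> value=1 (bin 01); offset now 16 = byte 2 bit 0; 24 bits remain
Read 4: bits[16:23] width=7 -> value=23 (bin 0010111); offset now 23 = byte 2 bit 7; 17 bits remain
Read 5: bits[23:33] width=10 -> value=435 (bin 0110110011); offset now 33 = byte 4 bit 1; 7 bits remain

Answer: 0 423 1 23 435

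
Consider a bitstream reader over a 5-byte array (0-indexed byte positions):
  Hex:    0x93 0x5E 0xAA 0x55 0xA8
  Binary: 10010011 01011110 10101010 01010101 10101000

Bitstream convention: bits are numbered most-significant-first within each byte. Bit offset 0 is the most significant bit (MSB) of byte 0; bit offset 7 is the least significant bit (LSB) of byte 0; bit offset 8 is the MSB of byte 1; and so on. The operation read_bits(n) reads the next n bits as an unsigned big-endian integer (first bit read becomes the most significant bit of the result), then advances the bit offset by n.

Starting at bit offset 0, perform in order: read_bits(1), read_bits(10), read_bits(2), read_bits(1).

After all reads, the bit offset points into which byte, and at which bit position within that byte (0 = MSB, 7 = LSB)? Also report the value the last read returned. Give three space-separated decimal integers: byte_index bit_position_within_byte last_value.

Read 1: bits[0:1] width=1 -> value=1 (bin 1); offset now 1 = byte 0 bit 1; 39 bits remain
Read 2: bits[1:11] width=10 -> value=154 (bin 0010011010); offset now 11 = byte 1 bit 3; 29 bits remain
Read 3: bits[11:13] width=2 -> value=3 (bin 11); offset now 13 = byte 1 bit 5; 27 bits remain
Read 4: bits[13:14] width=1 -> value=1 (bin 1); offset now 14 = byte 1 bit 6; 26 bits remain

Answer: 1 6 1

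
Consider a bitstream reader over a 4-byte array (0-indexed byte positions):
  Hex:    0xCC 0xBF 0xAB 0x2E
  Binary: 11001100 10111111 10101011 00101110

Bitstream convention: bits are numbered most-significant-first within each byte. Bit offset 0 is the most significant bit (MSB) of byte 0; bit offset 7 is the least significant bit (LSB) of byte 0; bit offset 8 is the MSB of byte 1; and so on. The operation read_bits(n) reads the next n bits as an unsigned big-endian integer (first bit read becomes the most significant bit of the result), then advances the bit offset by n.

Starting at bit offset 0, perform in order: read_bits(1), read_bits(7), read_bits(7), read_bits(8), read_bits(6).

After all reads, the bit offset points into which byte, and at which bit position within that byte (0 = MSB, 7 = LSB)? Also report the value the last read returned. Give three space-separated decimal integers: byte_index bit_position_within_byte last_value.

Read 1: bits[0:1] width=1 -> value=1 (bin 1); offset now 1 = byte 0 bit 1; 31 bits remain
Read 2: bits[1:8] width=7 -> value=76 (bin 1001100); offset now 8 = byte 1 bit 0; 24 bits remain
Read 3: bits[8:15] width=7 -> value=95 (bin 1011111); offset now 15 = byte 1 bit 7; 17 bits remain
Read 4: bits[15:23] width=8 -> value=213 (bin 11010101); offset now 23 = byte 2 bit 7; 9 bits remain
Read 5: bits[23:29] width=6 -> value=37 (bin 100101); offset now 29 = byte 3 bit 5; 3 bits remain

Answer: 3 5 37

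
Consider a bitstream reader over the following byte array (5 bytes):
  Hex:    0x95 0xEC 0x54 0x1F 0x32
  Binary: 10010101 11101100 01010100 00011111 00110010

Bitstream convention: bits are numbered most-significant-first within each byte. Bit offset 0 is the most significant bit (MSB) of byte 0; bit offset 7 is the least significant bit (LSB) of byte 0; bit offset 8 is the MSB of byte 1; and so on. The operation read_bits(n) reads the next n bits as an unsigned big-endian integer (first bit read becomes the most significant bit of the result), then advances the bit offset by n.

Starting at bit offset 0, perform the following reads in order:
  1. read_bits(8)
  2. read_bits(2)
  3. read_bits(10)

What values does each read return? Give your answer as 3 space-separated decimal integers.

Read 1: bits[0:8] width=8 -> value=149 (bin 10010101); offset now 8 = byte 1 bit 0; 32 bits remain
Read 2: bits[8:10] width=2 -> value=3 (bin 11); offset now 10 = byte 1 bit 2; 30 bits remain
Read 3: bits[10:20] width=10 -> value=709 (bin 1011000101); offset now 20 = byte 2 bit 4; 20 bits remain

Answer: 149 3 709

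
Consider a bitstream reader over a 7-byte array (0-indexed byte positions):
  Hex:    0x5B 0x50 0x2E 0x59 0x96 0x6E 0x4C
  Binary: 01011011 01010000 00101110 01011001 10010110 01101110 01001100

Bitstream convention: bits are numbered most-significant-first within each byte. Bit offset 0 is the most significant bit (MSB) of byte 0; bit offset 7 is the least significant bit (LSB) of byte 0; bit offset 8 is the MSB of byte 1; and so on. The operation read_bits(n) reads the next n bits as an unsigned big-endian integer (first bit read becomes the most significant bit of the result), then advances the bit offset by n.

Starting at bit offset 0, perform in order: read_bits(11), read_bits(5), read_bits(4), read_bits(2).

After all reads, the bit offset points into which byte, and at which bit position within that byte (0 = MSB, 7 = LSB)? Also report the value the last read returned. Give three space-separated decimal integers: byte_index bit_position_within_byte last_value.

Answer: 2 6 3

Derivation:
Read 1: bits[0:11] width=11 -> value=730 (bin 01011011010); offset now 11 = byte 1 bit 3; 45 bits remain
Read 2: bits[11:16] width=5 -> value=16 (bin 10000); offset now 16 = byte 2 bit 0; 40 bits remain
Read 3: bits[16:20] width=4 -> value=2 (bin 0010); offset now 20 = byte 2 bit 4; 36 bits remain
Read 4: bits[20:22] width=2 -> value=3 (bin 11); offset now 22 = byte 2 bit 6; 34 bits remain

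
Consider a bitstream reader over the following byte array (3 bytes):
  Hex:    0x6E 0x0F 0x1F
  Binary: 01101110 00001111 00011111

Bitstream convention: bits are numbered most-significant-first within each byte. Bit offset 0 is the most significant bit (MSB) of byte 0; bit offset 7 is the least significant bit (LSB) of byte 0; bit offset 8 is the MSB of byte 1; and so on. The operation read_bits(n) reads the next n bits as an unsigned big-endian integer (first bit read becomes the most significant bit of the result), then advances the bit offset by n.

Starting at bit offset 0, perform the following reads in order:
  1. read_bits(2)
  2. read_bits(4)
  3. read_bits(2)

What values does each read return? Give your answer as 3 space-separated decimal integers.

Read 1: bits[0:2] width=2 -> value=1 (bin 01); offset now 2 = byte 0 bit 2; 22 bits remain
Read 2: bits[2:6] width=4 -> value=11 (bin 1011); offset now 6 = byte 0 bit 6; 18 bits remain
Read 3: bits[6:8] width=2 -> value=2 (bin 10); offset now 8 = byte 1 bit 0; 16 bits remain

Answer: 1 11 2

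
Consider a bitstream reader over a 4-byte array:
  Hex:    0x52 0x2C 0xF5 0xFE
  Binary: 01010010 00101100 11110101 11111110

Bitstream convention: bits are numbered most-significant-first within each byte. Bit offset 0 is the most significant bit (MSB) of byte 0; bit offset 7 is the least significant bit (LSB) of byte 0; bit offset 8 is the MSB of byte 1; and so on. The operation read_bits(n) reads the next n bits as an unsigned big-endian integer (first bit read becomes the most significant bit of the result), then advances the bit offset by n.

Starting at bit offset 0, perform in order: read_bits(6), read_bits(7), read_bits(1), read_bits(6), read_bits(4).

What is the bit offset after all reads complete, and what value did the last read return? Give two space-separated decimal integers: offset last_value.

Read 1: bits[0:6] width=6 -> value=20 (bin 010100); offset now 6 = byte 0 bit 6; 26 bits remain
Read 2: bits[6:13] width=7 -> value=69 (bin 1000101); offset now 13 = byte 1 bit 5; 19 bits remain
Read 3: bits[13:14] width=1 -> value=1 (bin 1); offset now 14 = byte 1 bit 6; 18 bits remain
Read 4: bits[14:20] width=6 -> value=15 (bin 001111); offset now 20 = byte 2 bit 4; 12 bits remain
Read 5: bits[20:24] width=4 -> value=5 (bin 0101); offset now 24 = byte 3 bit 0; 8 bits remain

Answer: 24 5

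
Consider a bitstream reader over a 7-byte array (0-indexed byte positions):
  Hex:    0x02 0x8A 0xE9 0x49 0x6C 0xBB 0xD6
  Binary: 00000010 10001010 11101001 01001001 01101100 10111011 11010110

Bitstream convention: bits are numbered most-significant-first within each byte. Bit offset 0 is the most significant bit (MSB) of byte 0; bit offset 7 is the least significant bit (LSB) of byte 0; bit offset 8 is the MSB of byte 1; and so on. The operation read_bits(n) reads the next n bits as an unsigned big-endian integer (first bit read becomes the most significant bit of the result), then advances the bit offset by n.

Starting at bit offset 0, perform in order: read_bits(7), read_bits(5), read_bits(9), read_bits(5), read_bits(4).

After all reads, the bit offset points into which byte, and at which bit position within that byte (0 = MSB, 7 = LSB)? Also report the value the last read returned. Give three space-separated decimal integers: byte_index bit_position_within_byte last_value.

Answer: 3 6 2

Derivation:
Read 1: bits[0:7] width=7 -> value=1 (bin 0000001); offset now 7 = byte 0 bit 7; 49 bits remain
Read 2: bits[7:12] width=5 -> value=8 (bin 01000); offset now 12 = byte 1 bit 4; 44 bits remain
Read 3: bits[12:21] width=9 -> value=349 (bin 101011101); offset now 21 = byte 2 bit 5; 35 bits remain
Read 4: bits[21:26] width=5 -> value=5 (bin 00101); offset now 26 = byte 3 bit 2; 30 bits remain
Read 5: bits[26:30] width=4 -> value=2 (bin 0010); offset now 30 = byte 3 bit 6; 26 bits remain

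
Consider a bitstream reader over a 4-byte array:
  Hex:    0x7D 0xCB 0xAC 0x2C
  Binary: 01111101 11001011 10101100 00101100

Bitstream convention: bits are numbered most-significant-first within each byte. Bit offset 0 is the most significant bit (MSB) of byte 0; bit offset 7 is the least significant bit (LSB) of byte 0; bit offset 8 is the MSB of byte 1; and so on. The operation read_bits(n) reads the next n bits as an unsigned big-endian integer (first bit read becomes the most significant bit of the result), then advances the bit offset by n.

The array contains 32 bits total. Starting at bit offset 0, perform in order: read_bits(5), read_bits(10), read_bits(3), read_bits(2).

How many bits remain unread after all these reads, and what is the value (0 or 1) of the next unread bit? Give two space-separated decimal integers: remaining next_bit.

Read 1: bits[0:5] width=5 -> value=15 (bin 01111); offset now 5 = byte 0 bit 5; 27 bits remain
Read 2: bits[5:15] width=10 -> value=741 (bin 1011100101); offset now 15 = byte 1 bit 7; 17 bits remain
Read 3: bits[15:18] width=3 -> value=6 (bin 110); offset now 18 = byte 2 bit 2; 14 bits remain
Read 4: bits[18:20] width=2 -> value=2 (bin 10); offset now 20 = byte 2 bit 4; 12 bits remain

Answer: 12 1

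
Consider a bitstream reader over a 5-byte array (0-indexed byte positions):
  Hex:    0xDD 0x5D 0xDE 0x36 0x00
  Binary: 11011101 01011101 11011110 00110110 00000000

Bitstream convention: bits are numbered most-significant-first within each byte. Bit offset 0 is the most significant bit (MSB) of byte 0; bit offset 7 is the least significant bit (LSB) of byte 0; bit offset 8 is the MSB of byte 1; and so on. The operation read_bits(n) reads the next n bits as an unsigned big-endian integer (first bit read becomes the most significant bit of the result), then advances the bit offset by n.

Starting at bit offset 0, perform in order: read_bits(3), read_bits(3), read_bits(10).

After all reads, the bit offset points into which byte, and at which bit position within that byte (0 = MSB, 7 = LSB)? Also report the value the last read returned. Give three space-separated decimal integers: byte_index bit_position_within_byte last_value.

Read 1: bits[0:3] width=3 -> value=6 (bin 110); offset now 3 = byte 0 bit 3; 37 bits remain
Read 2: bits[3:6] width=3 -> value=7 (bin 111); offset now 6 = byte 0 bit 6; 34 bits remain
Read 3: bits[6:16] width=10 -> value=349 (bin 0101011101); offset now 16 = byte 2 bit 0; 24 bits remain

Answer: 2 0 349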